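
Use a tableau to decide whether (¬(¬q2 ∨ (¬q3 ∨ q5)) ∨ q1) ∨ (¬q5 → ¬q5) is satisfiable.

Initial set: {((¬(¬q2 ∨ (¬q3 ∨ q5)) ∨ q1) ∨ (¬q5 → ¬q5))}.
((¬(¬q2 ∨ (¬q3 ∨ q5)) ∨ q1) ∨ (¬q5 → ¬q5)): β-rule — branch into (¬(¬q2 ∨ (¬q3 ∨ q5)) ∨ q1)  //  (¬q5 → ¬q5).
  branch 1 (add (¬(¬q2 ∨ (¬q3 ∨ q5)) ∨ q1)):
    (¬(¬q2 ∨ (¬q3 ∨ q5)) ∨ q1): β-rule — branch into ¬(¬q2 ∨ (¬q3 ∨ q5))  //  q1.
      branch 1.1 (add ¬(¬q2 ∨ (¬q3 ∨ q5))):
        ¬(¬q2 ∨ (¬q3 ∨ q5)): α-rule — add ¬¬q2, ¬(¬q3 ∨ q5).
        ¬(¬q3 ∨ q5): α-rule — add ¬¬q3, ¬q5.
        ○ open, literals {q2=1, q3=1, q5=0}.
      branch 1.2 (add q1):
        ○ open, literals {q1=1}.
  branch 2 (add (¬q5 → ¬q5)):
    (¬q5 → ¬q5): β-rule — branch into ¬¬q5  //  ¬q5.
      branch 2.1 (add ¬¬q5):
        ○ open, literals {q5=1}.
      branch 2.2 (add ¬q5):
        ○ open, literals {q5=0}.
0 branches closed, 4 open.
An open branch gives a satisfying assignment: q2=1, q3=1, q5=0.

Satisfiable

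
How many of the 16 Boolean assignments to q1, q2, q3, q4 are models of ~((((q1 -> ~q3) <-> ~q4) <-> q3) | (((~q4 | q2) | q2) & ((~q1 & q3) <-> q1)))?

Initial set: {~((((q1 -> ~q3) <-> ~q4) <-> q3) | (((~q4 | q2) | q2) & ((~q1 & q3) <-> q1)))}.
~((((q1 -> ~q3) <-> ~q4) <-> q3) | (((~q4 | q2) | q2) & ((~q1 & q3) <-> q1))): α-rule — add ~(((q1 -> ~q3) <-> ~q4) <-> q3), ~(((~q4 | q2) | q2) & ((~q1 & q3) <-> q1)).
~(((q1 -> ~q3) <-> ~q4) <-> q3): β-rule — branch into ((q1 -> ~q3) <-> ~q4), ~q3  //  ~((q1 -> ~q3) <-> ~q4), q3.
  branch 1 (add ((q1 -> ~q3) <-> ~q4), ~q3):
    ~(((~q4 | q2) | q2) & ((~q1 & q3) <-> q1)): β-rule — branch into ~((~q4 | q2) | q2)  //  ~((~q1 & q3) <-> q1).
      branch 1.1 (add ~((~q4 | q2) | q2)):
        ~((~q4 | q2) | q2): α-rule — add ~(~q4 | q2), ~q2.
        ~(~q4 | q2): α-rule — add ~~q4, ~q2.
        ((q1 -> ~q3) <-> ~q4): β-rule — branch into (q1 -> ~q3), ~q4  //  ~(q1 -> ~q3), ~~q4.
          branch 1.1.1 (add (q1 -> ~q3), ~q4):
            × closes — contains both q4 and ~q4.
          branch 1.1.2 (add ~(q1 -> ~q3), ~~q4):
            ~(q1 -> ~q3): α-rule — add q1, ~~q3.
            × closes — contains both q3 and ~q3.
      branch 1.2 (add ~((~q1 & q3) <-> q1)):
        ((q1 -> ~q3) <-> ~q4): β-rule — branch into (q1 -> ~q3), ~q4  //  ~(q1 -> ~q3), ~~q4.
          branch 1.2.1 (add (q1 -> ~q3), ~q4):
            ~((~q1 & q3) <-> q1): β-rule — branch into (~q1 & q3), ~q1  //  ~(~q1 & q3), q1.
              branch 1.2.1.1 (add (~q1 & q3), ~q1):
                (~q1 & q3): α-rule — add ~q1, q3.
                × closes — contains both q3 and ~q3.
              branch 1.2.1.2 (add ~(~q1 & q3), q1):
                (q1 -> ~q3): β-rule — branch into ~q1  //  ~q3.
                  branch 1.2.1.2.1 (add ~q1):
                    × closes — contains both q1 and ~q1.
                  branch 1.2.1.2.2 (add ~q3):
                    ~(~q1 & q3): β-rule — branch into ~~q1  //  ~q3.
                      branch 1.2.1.2.2.1 (add ~~q1):
                        ○ open, literals {q1=1, q3=0, q4=0}.
                      branch 1.2.1.2.2.2 (add ~q3):
                        ○ open, literals {q1=1, q3=0, q4=0}.
          branch 1.2.2 (add ~(q1 -> ~q3), ~~q4):
            ~(q1 -> ~q3): α-rule — add q1, ~~q3.
            × closes — contains both q3 and ~q3.
  branch 2 (add ~((q1 -> ~q3) <-> ~q4), q3):
    ~(((~q4 | q2) | q2) & ((~q1 & q3) <-> q1)): β-rule — branch into ~((~q4 | q2) | q2)  //  ~((~q1 & q3) <-> q1).
      branch 2.1 (add ~((~q4 | q2) | q2)):
        ~((~q4 | q2) | q2): α-rule — add ~(~q4 | q2), ~q2.
        ~(~q4 | q2): α-rule — add ~~q4, ~q2.
        ~((q1 -> ~q3) <-> ~q4): β-rule — branch into (q1 -> ~q3), ~~q4  //  ~(q1 -> ~q3), ~q4.
          branch 2.1.1 (add (q1 -> ~q3), ~~q4):
            (q1 -> ~q3): β-rule — branch into ~q1  //  ~q3.
              branch 2.1.1.1 (add ~q1):
                ○ open, literals {q1=0, q2=0, q3=1, q4=1}.
              branch 2.1.1.2 (add ~q3):
                × closes — contains both q3 and ~q3.
          branch 2.1.2 (add ~(q1 -> ~q3), ~q4):
            × closes — contains both q4 and ~q4.
      branch 2.2 (add ~((~q1 & q3) <-> q1)):
        ~((q1 -> ~q3) <-> ~q4): β-rule — branch into (q1 -> ~q3), ~~q4  //  ~(q1 -> ~q3), ~q4.
          branch 2.2.1 (add (q1 -> ~q3), ~~q4):
            ~((~q1 & q3) <-> q1): β-rule — branch into (~q1 & q3), ~q1  //  ~(~q1 & q3), q1.
              branch 2.2.1.1 (add (~q1 & q3), ~q1):
                (~q1 & q3): α-rule — add ~q1, q3.
                (q1 -> ~q3): β-rule — branch into ~q1  //  ~q3.
                  branch 2.2.1.1.1 (add ~q1):
                    ○ open, literals {q1=0, q3=1, q4=1}.
                  branch 2.2.1.1.2 (add ~q3):
                    × closes — contains both q3 and ~q3.
              branch 2.2.1.2 (add ~(~q1 & q3), q1):
                (q1 -> ~q3): β-rule — branch into ~q1  //  ~q3.
                  branch 2.2.1.2.1 (add ~q1):
                    × closes — contains both q1 and ~q1.
                  branch 2.2.1.2.2 (add ~q3):
                    × closes — contains both q3 and ~q3.
          branch 2.2.2 (add ~(q1 -> ~q3), ~q4):
            ~(q1 -> ~q3): α-rule — add q1, ~~q3.
            ~((~q1 & q3) <-> q1): β-rule — branch into (~q1 & q3), ~q1  //  ~(~q1 & q3), q1.
              branch 2.2.2.1 (add (~q1 & q3), ~q1):
                × closes — contains both q1 and ~q1.
              branch 2.2.2.2 (add ~(~q1 & q3), q1):
                ~(~q1 & q3): β-rule — branch into ~~q1  //  ~q3.
                  branch 2.2.2.2.1 (add ~~q1):
                    ○ open, literals {q1=1, q3=1, q4=0}.
                  branch 2.2.2.2.2 (add ~q3):
                    × closes — contains both q3 and ~q3.
12 branches closed, 5 open.
Each open branch fixes some atoms; the unmentioned ones are free. Counting distinct full assignments: branch {q1=1, q3=0, q4=0} (q2) contributes 2 new; branch {q1=1, q3=0, q4=0} (q2) contributes 0 new; branch {q1=0, q2=0, q3=1, q4=1} (none free) contributes 1 new; branch {q1=0, q3=1, q4=1} (q2) contributes 1 new; branch {q1=1, q3=1, q4=0} (q2) contributes 2 new. Total: 6.

6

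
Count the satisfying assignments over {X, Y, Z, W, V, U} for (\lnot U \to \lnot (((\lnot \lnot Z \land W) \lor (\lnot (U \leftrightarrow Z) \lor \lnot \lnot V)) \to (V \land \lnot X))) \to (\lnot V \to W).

Initial set: {((\lnot U \to \lnot (((\lnot \lnot Z \land W) \lor (\lnot (U \leftrightarrow Z) \lor \lnot \lnot V)) \to (V \land \lnot X))) \to (\lnot V \to W))}.
((\lnot U \to \lnot (((\lnot \lnot Z \land W) \lor (\lnot (U \leftrightarrow Z) \lor \lnot \lnot V)) \to (V \land \lnot X))) \to (\lnot V \to W)): β-rule — branch into \lnot (\lnot U \to \lnot (((\lnot \lnot Z \land W) \lor (\lnot (U \leftrightarrow Z) \lor \lnot \lnot V)) \to (V \land \lnot X)))  //  (\lnot V \to W).
  branch 1 (add \lnot (\lnot U \to \lnot (((\lnot \lnot Z \land W) \lor (\lnot (U \leftrightarrow Z) \lor \lnot \lnot V)) \to (V \land \lnot X)))):
    \lnot (\lnot U \to \lnot (((\lnot \lnot Z \land W) \lor (\lnot (U \leftrightarrow Z) \lor \lnot \lnot V)) \to (V \land \lnot X))): α-rule — add \lnot U, \lnot \lnot (((\lnot \lnot Z \land W) \lor (\lnot (U \leftrightarrow Z) \lor \lnot \lnot V)) \to (V \land \lnot X)).
    \lnot \lnot (((\lnot \lnot Z \land W) \lor (\lnot (U \leftrightarrow Z) \lor \lnot \lnot V)) \to (V \land \lnot X)): β-rule — branch into \lnot ((\lnot \lnot Z \land W) \lor (\lnot (U \leftrightarrow Z) \lor \lnot \lnot V))  //  (V \land \lnot X).
      branch 1.1 (add \lnot ((\lnot \lnot Z \land W) \lor (\lnot (U \leftrightarrow Z) \lor \lnot \lnot V))):
        \lnot ((\lnot \lnot Z \land W) \lor (\lnot (U \leftrightarrow Z) \lor \lnot \lnot V)): α-rule — add \lnot (\lnot \lnot Z \land W), \lnot (\lnot (U \leftrightarrow Z) \lor \lnot \lnot V).
        \lnot (\lnot (U \leftrightarrow Z) \lor \lnot \lnot V): α-rule — add \lnot \lnot (U \leftrightarrow Z), \lnot \lnot \lnot V.
        \lnot \lnot \lnot V: drop double negation, giving \lnot V.
        \lnot (\lnot \lnot Z \land W): β-rule — branch into \lnot \lnot \lnot Z  //  \lnot W.
          branch 1.1.1 (add \lnot \lnot \lnot Z):
            \lnot \lnot \lnot Z: drop double negation, giving \lnot Z.
            \lnot \lnot (U \leftrightarrow Z): β-rule — branch into U, Z  //  \lnot U, \lnot Z.
              branch 1.1.1.1 (add U, Z):
                × closes — contains both U and \lnot U.
              branch 1.1.1.2 (add \lnot U, \lnot Z):
                ○ open, literals {U=F, V=F, Z=F}.
          branch 1.1.2 (add \lnot W):
            \lnot \lnot (U \leftrightarrow Z): β-rule — branch into U, Z  //  \lnot U, \lnot Z.
              branch 1.1.2.1 (add U, Z):
                × closes — contains both U and \lnot U.
              branch 1.1.2.2 (add \lnot U, \lnot Z):
                ○ open, literals {U=F, V=F, W=F, Z=F}.
      branch 1.2 (add (V \land \lnot X)):
        (V \land \lnot X): α-rule — add V, \lnot X.
        ○ open, literals {U=F, V=T, X=F}.
  branch 2 (add (\lnot V \to W)):
    (\lnot V \to W): β-rule — branch into \lnot \lnot V  //  W.
      branch 2.1 (add \lnot \lnot V):
        ○ open, literals {V=T}.
      branch 2.2 (add W):
        ○ open, literals {W=T}.
2 branches closed, 5 open.
Each open branch fixes some atoms; the unmentioned ones are free. Counting distinct full assignments: branch {U=F, V=F, Z=F} (X, Y, W) contributes 8 new; branch {U=F, V=F, W=F, Z=F} (X, Y) contributes 0 new; branch {U=F, V=T, X=F} (Y, Z, W) contributes 8 new; branch {V=T} (X, Y, Z, W, U) contributes 24 new; branch {W=T} (X, Y, Z, V, U) contributes 12 new. Total: 52.

52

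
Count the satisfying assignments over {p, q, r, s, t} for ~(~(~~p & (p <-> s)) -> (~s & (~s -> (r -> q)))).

Initial set: {T ~(~(~~p & (p <-> s)) -> (~s & (~s -> (r -> q))))}.
T ~(~(~~p & (p <-> s)) -> (~s & (~s -> (r -> q)))): α-rule — add T ~(~~p & (p <-> s)), F (~s & (~s -> (r -> q))).
T ~(~~p & (p <-> s)): β-rule — branch into F ~~p  //  F (p <-> s).
  branch 1 (add F ~~p):
    F ~~p: drop double negation, giving F p.
    F (~s & (~s -> (r -> q))): β-rule — branch into F ~s  //  F (~s -> (r -> q)).
      branch 1.1 (add F ~s):
        ○ open, literals {p=F, s=T}.
      branch 1.2 (add F (~s -> (r -> q))):
        F (~s -> (r -> q)): α-rule — add T ~s, F (r -> q).
        F (r -> q): α-rule — add T r, F q.
        ○ open, literals {p=F, q=F, r=T, s=F}.
  branch 2 (add F (p <-> s)):
    F (~s & (~s -> (r -> q))): β-rule — branch into F ~s  //  F (~s -> (r -> q)).
      branch 2.1 (add F ~s):
        F (p <-> s): β-rule — branch into T p, F s  //  F p, T s.
          branch 2.1.1 (add T p, F s):
            × closes — contains both s and ~s.
          branch 2.1.2 (add F p, T s):
            ○ open, literals {p=F, s=T}.
      branch 2.2 (add F (~s -> (r -> q))):
        F (~s -> (r -> q)): α-rule — add T ~s, F (r -> q).
        F (r -> q): α-rule — add T r, F q.
        F (p <-> s): β-rule — branch into T p, F s  //  F p, T s.
          branch 2.2.1 (add T p, F s):
            ○ open, literals {p=T, q=F, r=T, s=F}.
          branch 2.2.2 (add F p, T s):
            × closes — contains both s and ~s.
2 branches closed, 4 open.
Each open branch fixes some atoms; the unmentioned ones are free. Counting distinct full assignments: branch {p=F, s=T} (q, r, t) contributes 8 new; branch {p=F, q=F, r=T, s=F} (t) contributes 2 new; branch {p=F, s=T} (q, r, t) contributes 0 new; branch {p=T, q=F, r=T, s=F} (t) contributes 2 new. Total: 12.

12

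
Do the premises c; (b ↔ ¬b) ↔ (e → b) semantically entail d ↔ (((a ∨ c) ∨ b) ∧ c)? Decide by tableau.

No

Initial set: {c; ((b ↔ ¬b) ↔ (e → b)); ¬(d ↔ (((a ∨ c) ∨ b) ∧ c))}.
((b ↔ ¬b) ↔ (e → b)): β-rule — branch into (b ↔ ¬b), (e → b)  //  ¬(b ↔ ¬b), ¬(e → b).
  branch 1 (add (b ↔ ¬b), (e → b)):
    ¬(d ↔ (((a ∨ c) ∨ b) ∧ c)): β-rule — branch into d, ¬(((a ∨ c) ∨ b) ∧ c)  //  ¬d, (((a ∨ c) ∨ b) ∧ c).
      branch 1.1 (add d, ¬(((a ∨ c) ∨ b) ∧ c)):
        (b ↔ ¬b): β-rule — branch into b, ¬b  //  ¬b, ¬¬b.
          branch 1.1.1 (add b, ¬b):
            × closes — contains both b and ¬b.
          branch 1.1.2 (add ¬b, ¬¬b):
            × closes — contains both b and ¬b.
      branch 1.2 (add ¬d, (((a ∨ c) ∨ b) ∧ c)):
        (((a ∨ c) ∨ b) ∧ c): α-rule — add ((a ∨ c) ∨ b), c.
        (b ↔ ¬b): β-rule — branch into b, ¬b  //  ¬b, ¬¬b.
          branch 1.2.1 (add b, ¬b):
            × closes — contains both b and ¬b.
          branch 1.2.2 (add ¬b, ¬¬b):
            × closes — contains both b and ¬b.
  branch 2 (add ¬(b ↔ ¬b), ¬(e → b)):
    ¬(e → b): α-rule — add e, ¬b.
    ¬(d ↔ (((a ∨ c) ∨ b) ∧ c)): β-rule — branch into d, ¬(((a ∨ c) ∨ b) ∧ c)  //  ¬d, (((a ∨ c) ∨ b) ∧ c).
      branch 2.1 (add d, ¬(((a ∨ c) ∨ b) ∧ c)):
        ¬(b ↔ ¬b): β-rule — branch into b, ¬¬b  //  ¬b, ¬b.
          branch 2.1.1 (add b, ¬¬b):
            × closes — contains both b and ¬b.
          branch 2.1.2 (add ¬b, ¬b):
            ¬(((a ∨ c) ∨ b) ∧ c): β-rule — branch into ¬((a ∨ c) ∨ b)  //  ¬c.
              branch 2.1.2.1 (add ¬((a ∨ c) ∨ b)):
                ¬((a ∨ c) ∨ b): α-rule — add ¬(a ∨ c), ¬b.
                ¬(a ∨ c): α-rule — add ¬a, ¬c.
                × closes — contains both c and ¬c.
              branch 2.1.2.2 (add ¬c):
                × closes — contains both c and ¬c.
      branch 2.2 (add ¬d, (((a ∨ c) ∨ b) ∧ c)):
        (((a ∨ c) ∨ b) ∧ c): α-rule — add ((a ∨ c) ∨ b), c.
        ¬(b ↔ ¬b): β-rule — branch into b, ¬¬b  //  ¬b, ¬b.
          branch 2.2.1 (add b, ¬¬b):
            × closes — contains both b and ¬b.
          branch 2.2.2 (add ¬b, ¬b):
            ((a ∨ c) ∨ b): β-rule — branch into (a ∨ c)  //  b.
              branch 2.2.2.1 (add (a ∨ c)):
                (a ∨ c): β-rule — branch into a  //  c.
                  branch 2.2.2.1.1 (add a):
                    ○ open, literals {a=true, b=false, c=true, d=false, e=true}.
                  branch 2.2.2.1.2 (add c):
                    ○ open, literals {b=false, c=true, d=false, e=true}.
              branch 2.2.2.2 (add b):
                × closes — contains both b and ¬b.
9 branches closed, 2 open.
An open branch gives a countermodel: a=true, b=false, c=true, d=false, e=true (unmentioned atoms arbitrary); the premises hold there but the conclusion fails.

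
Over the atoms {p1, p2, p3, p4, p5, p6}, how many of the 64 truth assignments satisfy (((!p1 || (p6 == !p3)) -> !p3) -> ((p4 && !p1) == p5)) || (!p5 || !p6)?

Initial set: {((((!p1 || (p6 == !p3)) -> !p3) -> ((p4 && !p1) == p5)) || (!p5 || !p6))}.
((((!p1 || (p6 == !p3)) -> !p3) -> ((p4 && !p1) == p5)) || (!p5 || !p6)): β-rule — branch into (((!p1 || (p6 == !p3)) -> !p3) -> ((p4 && !p1) == p5))  //  (!p5 || !p6).
  branch 1 (add (((!p1 || (p6 == !p3)) -> !p3) -> ((p4 && !p1) == p5))):
    (((!p1 || (p6 == !p3)) -> !p3) -> ((p4 && !p1) == p5)): β-rule — branch into !((!p1 || (p6 == !p3)) -> !p3)  //  ((p4 && !p1) == p5).
      branch 1.1 (add !((!p1 || (p6 == !p3)) -> !p3)):
        !((!p1 || (p6 == !p3)) -> !p3): α-rule — add (!p1 || (p6 == !p3)), !!p3.
        (!p1 || (p6 == !p3)): β-rule — branch into !p1  //  (p6 == !p3).
          branch 1.1.1 (add !p1):
            ○ open, literals {p1=F, p3=T}.
          branch 1.1.2 (add (p6 == !p3)):
            (p6 == !p3): β-rule — branch into p6, !p3  //  !p6, !!p3.
              branch 1.1.2.1 (add p6, !p3):
                × closes — contains both p3 and !p3.
              branch 1.1.2.2 (add !p6, !!p3):
                ○ open, literals {p3=T, p6=F}.
      branch 1.2 (add ((p4 && !p1) == p5)):
        ((p4 && !p1) == p5): β-rule — branch into (p4 && !p1), p5  //  !(p4 && !p1), !p5.
          branch 1.2.1 (add (p4 && !p1), p5):
            (p4 && !p1): α-rule — add p4, !p1.
            ○ open, literals {p1=F, p4=T, p5=T}.
          branch 1.2.2 (add !(p4 && !p1), !p5):
            !(p4 && !p1): β-rule — branch into !p4  //  !!p1.
              branch 1.2.2.1 (add !p4):
                ○ open, literals {p4=F, p5=F}.
              branch 1.2.2.2 (add !!p1):
                ○ open, literals {p1=T, p5=F}.
  branch 2 (add (!p5 || !p6)):
    (!p5 || !p6): β-rule — branch into !p5  //  !p6.
      branch 2.1 (add !p5):
        ○ open, literals {p5=F}.
      branch 2.2 (add !p6):
        ○ open, literals {p6=F}.
1 branch closed, 7 open.
Each open branch fixes some atoms; the unmentioned ones are free. Counting distinct full assignments: branch {p1=F, p3=T} (p2, p4, p5, p6) contributes 16 new; branch {p3=T, p6=F} (p1, p2, p4, p5) contributes 8 new; branch {p1=F, p4=T, p5=T} (p2, p3, p6) contributes 4 new; branch {p4=F, p5=F} (p1, p2, p3, p6) contributes 10 new; branch {p1=T, p5=F} (p2, p3, p4, p6) contributes 6 new; branch {p5=F} (p1, p2, p3, p4, p6) contributes 4 new; branch {p6=F} (p1, p2, p3, p4, p5) contributes 6 new. Total: 54.

54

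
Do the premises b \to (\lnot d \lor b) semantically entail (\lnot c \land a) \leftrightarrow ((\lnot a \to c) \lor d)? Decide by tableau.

Initial set: {(b \to (\lnot d \lor b)); \lnot ((\lnot c \land a) \leftrightarrow ((\lnot a \to c) \lor d))}.
(b \to (\lnot d \lor b)): β-rule — branch into \lnot b  //  (\lnot d \lor b).
  branch 1 (add \lnot b):
    \lnot ((\lnot c \land a) \leftrightarrow ((\lnot a \to c) \lor d)): β-rule — branch into (\lnot c \land a), \lnot ((\lnot a \to c) \lor d)  //  \lnot (\lnot c \land a), ((\lnot a \to c) \lor d).
      branch 1.1 (add (\lnot c \land a), \lnot ((\lnot a \to c) \lor d)):
        (\lnot c \land a): α-rule — add \lnot c, a.
        \lnot ((\lnot a \to c) \lor d): α-rule — add \lnot (\lnot a \to c), \lnot d.
        \lnot (\lnot a \to c): α-rule — add \lnot a, \lnot c.
        × closes — contains both a and \lnot a.
      branch 1.2 (add \lnot (\lnot c \land a), ((\lnot a \to c) \lor d)):
        \lnot (\lnot c \land a): β-rule — branch into \lnot \lnot c  //  \lnot a.
          branch 1.2.1 (add \lnot \lnot c):
            ((\lnot a \to c) \lor d): β-rule — branch into (\lnot a \to c)  //  d.
              branch 1.2.1.1 (add (\lnot a \to c)):
                (\lnot a \to c): β-rule — branch into \lnot \lnot a  //  c.
                  branch 1.2.1.1.1 (add \lnot \lnot a):
                    ○ open, literals {a=true, b=false, c=true}.
                  branch 1.2.1.1.2 (add c):
                    ○ open, literals {b=false, c=true}.
              branch 1.2.1.2 (add d):
                ○ open, literals {b=false, c=true, d=true}.
          branch 1.2.2 (add \lnot a):
            ((\lnot a \to c) \lor d): β-rule — branch into (\lnot a \to c)  //  d.
              branch 1.2.2.1 (add (\lnot a \to c)):
                (\lnot a \to c): β-rule — branch into \lnot \lnot a  //  c.
                  branch 1.2.2.1.1 (add \lnot \lnot a):
                    × closes — contains both a and \lnot a.
                  branch 1.2.2.1.2 (add c):
                    ○ open, literals {a=false, b=false, c=true}.
              branch 1.2.2.2 (add d):
                ○ open, literals {a=false, b=false, d=true}.
  branch 2 (add (\lnot d \lor b)):
    \lnot ((\lnot c \land a) \leftrightarrow ((\lnot a \to c) \lor d)): β-rule — branch into (\lnot c \land a), \lnot ((\lnot a \to c) \lor d)  //  \lnot (\lnot c \land a), ((\lnot a \to c) \lor d).
      branch 2.1 (add (\lnot c \land a), \lnot ((\lnot a \to c) \lor d)):
        (\lnot c \land a): α-rule — add \lnot c, a.
        \lnot ((\lnot a \to c) \lor d): α-rule — add \lnot (\lnot a \to c), \lnot d.
        \lnot (\lnot a \to c): α-rule — add \lnot a, \lnot c.
        × closes — contains both a and \lnot a.
      branch 2.2 (add \lnot (\lnot c \land a), ((\lnot a \to c) \lor d)):
        (\lnot d \lor b): β-rule — branch into \lnot d  //  b.
          branch 2.2.1 (add \lnot d):
            \lnot (\lnot c \land a): β-rule — branch into \lnot \lnot c  //  \lnot a.
              branch 2.2.1.1 (add \lnot \lnot c):
                ((\lnot a \to c) \lor d): β-rule — branch into (\lnot a \to c)  //  d.
                  branch 2.2.1.1.1 (add (\lnot a \to c)):
                    (\lnot a \to c): β-rule — branch into \lnot \lnot a  //  c.
                      branch 2.2.1.1.1.1 (add \lnot \lnot a):
                        ○ open, literals {a=true, c=true, d=false}.
                      branch 2.2.1.1.1.2 (add c):
                        ○ open, literals {c=true, d=false}.
                  branch 2.2.1.1.2 (add d):
                    × closes — contains both d and \lnot d.
              branch 2.2.1.2 (add \lnot a):
                ((\lnot a \to c) \lor d): β-rule — branch into (\lnot a \to c)  //  d.
                  branch 2.2.1.2.1 (add (\lnot a \to c)):
                    (\lnot a \to c): β-rule — branch into \lnot \lnot a  //  c.
                      branch 2.2.1.2.1.1 (add \lnot \lnot a):
                        × closes — contains both a and \lnot a.
                      branch 2.2.1.2.1.2 (add c):
                        ○ open, literals {a=false, c=true, d=false}.
                  branch 2.2.1.2.2 (add d):
                    × closes — contains both d and \lnot d.
          branch 2.2.2 (add b):
            \lnot (\lnot c \land a): β-rule — branch into \lnot \lnot c  //  \lnot a.
              branch 2.2.2.1 (add \lnot \lnot c):
                ((\lnot a \to c) \lor d): β-rule — branch into (\lnot a \to c)  //  d.
                  branch 2.2.2.1.1 (add (\lnot a \to c)):
                    (\lnot a \to c): β-rule — branch into \lnot \lnot a  //  c.
                      branch 2.2.2.1.1.1 (add \lnot \lnot a):
                        ○ open, literals {a=true, b=true, c=true}.
                      branch 2.2.2.1.1.2 (add c):
                        ○ open, literals {b=true, c=true}.
                  branch 2.2.2.1.2 (add d):
                    ○ open, literals {b=true, c=true, d=true}.
              branch 2.2.2.2 (add \lnot a):
                ((\lnot a \to c) \lor d): β-rule — branch into (\lnot a \to c)  //  d.
                  branch 2.2.2.2.1 (add (\lnot a \to c)):
                    (\lnot a \to c): β-rule — branch into \lnot \lnot a  //  c.
                      branch 2.2.2.2.1.1 (add \lnot \lnot a):
                        × closes — contains both a and \lnot a.
                      branch 2.2.2.2.1.2 (add c):
                        ○ open, literals {a=false, b=true, c=true}.
                  branch 2.2.2.2.2 (add d):
                    ○ open, literals {a=false, b=true, d=true}.
7 branches closed, 13 open.
An open branch gives a countermodel: a=true, b=false, c=true (unmentioned atoms arbitrary); the premises hold there but the conclusion fails.

No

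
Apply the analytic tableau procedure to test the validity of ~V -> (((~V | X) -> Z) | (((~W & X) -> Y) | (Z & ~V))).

Not valid

Assume the negation and expand:
Initial set: {~(~V -> (((~V | X) -> Z) | (((~W & X) -> Y) | (Z & ~V))))}.
~(~V -> (((~V | X) -> Z) | (((~W & X) -> Y) | (Z & ~V)))): α-rule — add ~V, ~(((~V | X) -> Z) | (((~W & X) -> Y) | (Z & ~V))).
~(((~V | X) -> Z) | (((~W & X) -> Y) | (Z & ~V))): α-rule — add ~((~V | X) -> Z), ~(((~W & X) -> Y) | (Z & ~V)).
~((~V | X) -> Z): α-rule — add (~V | X), ~Z.
~(((~W & X) -> Y) | (Z & ~V)): α-rule — add ~((~W & X) -> Y), ~(Z & ~V).
~((~W & X) -> Y): α-rule — add (~W & X), ~Y.
(~W & X): α-rule — add ~W, X.
(~V | X): β-rule — branch into ~V  //  X.
  branch 1 (add ~V):
    ~(Z & ~V): β-rule — branch into ~Z  //  ~~V.
      branch 1.1 (add ~Z):
        ○ open, literals {V=false, W=false, X=true, Y=false, Z=false}.
      branch 1.2 (add ~~V):
        × closes — contains both V and ~V.
  branch 2 (add X):
    ~(Z & ~V): β-rule — branch into ~Z  //  ~~V.
      branch 2.1 (add ~Z):
        ○ open, literals {V=false, W=false, X=true, Y=false, Z=false}.
      branch 2.2 (add ~~V):
        × closes — contains both V and ~V.
2 branches closed, 2 open.
An open branch gives a countermodel: V=false, W=false, X=true, Y=false, Z=false (unmentioned atoms arbitrary); under it the original formula is false.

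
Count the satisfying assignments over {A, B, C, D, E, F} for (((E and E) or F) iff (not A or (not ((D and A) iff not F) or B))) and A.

20

Initial set: {((((E and E) or F) iff (not A or (not ((D and A) iff not F) or B))) and A)}.
((((E and E) or F) iff (not A or (not ((D and A) iff not F) or B))) and A): α-rule — add (((E and E) or F) iff (not A or (not ((D and A) iff not F) or B))), A.
(((E and E) or F) iff (not A or (not ((D and A) iff not F) or B))): β-rule — branch into ((E and E) or F), (not A or (not ((D and A) iff not F) or B))  //  not ((E and E) or F), not (not A or (not ((D and A) iff not F) or B)).
  branch 1 (add ((E and E) or F), (not A or (not ((D and A) iff not F) or B))):
    ((E and E) or F): β-rule — branch into (E and E)  //  F.
      branch 1.1 (add (E and E)):
        (E and E): α-rule — add E, E.
        (not A or (not ((D and A) iff not F) or B)): β-rule — branch into not A  //  (not ((D and A) iff not F) or B).
          branch 1.1.1 (add not A):
            × closes — contains both A and not A.
          branch 1.1.2 (add (not ((D and A) iff not F) or B)):
            (not ((D and A) iff not F) or B): β-rule — branch into not ((D and A) iff not F)  //  B.
              branch 1.1.2.1 (add not ((D and A) iff not F)):
                not ((D and A) iff not F): β-rule — branch into (D and A), not not F  //  not (D and A), not F.
                  branch 1.1.2.1.1 (add (D and A), not not F):
                    (D and A): α-rule — add D, A.
                    ○ open, literals {A=T, D=T, E=T, F=T}.
                  branch 1.1.2.1.2 (add not (D and A), not F):
                    not (D and A): β-rule — branch into not D  //  not A.
                      branch 1.1.2.1.2.1 (add not D):
                        ○ open, literals {A=T, D=F, E=T, F=F}.
                      branch 1.1.2.1.2.2 (add not A):
                        × closes — contains both A and not A.
              branch 1.1.2.2 (add B):
                ○ open, literals {A=T, B=T, E=T}.
      branch 1.2 (add F):
        (not A or (not ((D and A) iff not F) or B)): β-rule — branch into not A  //  (not ((D and A) iff not F) or B).
          branch 1.2.1 (add not A):
            × closes — contains both A and not A.
          branch 1.2.2 (add (not ((D and A) iff not F) or B)):
            (not ((D and A) iff not F) or B): β-rule — branch into not ((D and A) iff not F)  //  B.
              branch 1.2.2.1 (add not ((D and A) iff not F)):
                not ((D and A) iff not F): β-rule — branch into (D and A), not not F  //  not (D and A), not F.
                  branch 1.2.2.1.1 (add (D and A), not not F):
                    (D and A): α-rule — add D, A.
                    ○ open, literals {A=T, D=T, F=T}.
                  branch 1.2.2.1.2 (add not (D and A), not F):
                    × closes — contains both F and not F.
              branch 1.2.2.2 (add B):
                ○ open, literals {A=T, B=T, F=T}.
  branch 2 (add not ((E and E) or F), not (not A or (not ((D and A) iff not F) or B))):
    not ((E and E) or F): α-rule — add not (E and E), not F.
    not (not A or (not ((D and A) iff not F) or B)): α-rule — add not not A, not (not ((D and A) iff not F) or B).
    not (not ((D and A) iff not F) or B): α-rule — add not not ((D and A) iff not F), not B.
    not (E and E): β-rule — branch into not E  //  not E.
      branch 2.1 (add not E):
        not not ((D and A) iff not F): β-rule — branch into (D and A), not F  //  not (D and A), not not F.
          branch 2.1.1 (add (D and A), not F):
            (D and A): α-rule — add D, A.
            ○ open, literals {A=T, B=F, D=T, E=F, F=F}.
          branch 2.1.2 (add not (D and A), not not F):
            × closes — contains both F and not F.
      branch 2.2 (add not E):
        not not ((D and A) iff not F): β-rule — branch into (D and A), not F  //  not (D and A), not not F.
          branch 2.2.1 (add (D and A), not F):
            (D and A): α-rule — add D, A.
            ○ open, literals {A=T, B=F, D=T, E=F, F=F}.
          branch 2.2.2 (add not (D and A), not not F):
            × closes — contains both F and not F.
6 branches closed, 7 open.
Each open branch fixes some atoms; the unmentioned ones are free. Counting distinct full assignments: branch {A=T, D=T, E=T, F=T} (B, C) contributes 4 new; branch {A=T, D=F, E=T, F=F} (B, C) contributes 4 new; branch {A=T, B=T, E=T} (C, D, F) contributes 4 new; branch {A=T, D=T, F=T} (B, C, E) contributes 4 new; branch {A=T, B=T, F=T} (C, D, E) contributes 2 new; branch {A=T, B=F, D=T, E=F, F=F} (C) contributes 2 new; branch {A=T, B=F, D=T, E=F, F=F} (C) contributes 0 new. Total: 20.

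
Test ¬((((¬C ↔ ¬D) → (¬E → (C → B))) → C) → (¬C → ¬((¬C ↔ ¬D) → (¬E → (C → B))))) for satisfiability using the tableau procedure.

Unsatisfiable

Initial set: {T ¬((((¬C ↔ ¬D) → (¬E → (C → B))) → C) → (¬C → ¬((¬C ↔ ¬D) → (¬E → (C → B)))))}.
T ¬((((¬C ↔ ¬D) → (¬E → (C → B))) → C) → (¬C → ¬((¬C ↔ ¬D) → (¬E → (C → B))))): α-rule — add T (((¬C ↔ ¬D) → (¬E → (C → B))) → C), F (¬C → ¬((¬C ↔ ¬D) → (¬E → (C → B)))).
F (¬C → ¬((¬C ↔ ¬D) → (¬E → (C → B)))): α-rule — add T ¬C, F ¬((¬C ↔ ¬D) → (¬E → (C → B))).
T (((¬C ↔ ¬D) → (¬E → (C → B))) → C): β-rule — branch into F ((¬C ↔ ¬D) → (¬E → (C → B)))  //  T C.
  branch 1 (add F ((¬C ↔ ¬D) → (¬E → (C → B)))):
    F ((¬C ↔ ¬D) → (¬E → (C → B))): α-rule — add T (¬C ↔ ¬D), F (¬E → (C → B)).
    F (¬E → (C → B)): α-rule — add T ¬E, F (C → B).
    F (C → B): α-rule — add T C, F B.
    × closes — contains both C and ¬C.
  branch 2 (add T C):
    × closes — contains both C and ¬C.
All 2 branches close.
Every branch closed; the formula is unsatisfiable.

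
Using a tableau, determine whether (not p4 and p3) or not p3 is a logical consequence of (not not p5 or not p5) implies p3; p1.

Initial set: {((not not p5 or not p5) implies p3); p1; not ((not p4 and p3) or not p3)}.
not ((not p4 and p3) or not p3): α-rule — add not (not p4 and p3), not not p3.
((not not p5 or not p5) implies p3): β-rule — branch into not (not not p5 or not p5)  //  p3.
  branch 1 (add not (not not p5 or not p5)):
    not (not not p5 or not p5): α-rule — add not not not p5, not not p5.
    not not not p5: drop double negation, giving not p5.
    × closes — contains both p5 and not p5.
  branch 2 (add p3):
    not (not p4 and p3): β-rule — branch into not not p4  //  not p3.
      branch 2.1 (add not not p4):
        ○ open, literals {p1=T, p3=T, p4=T}.
      branch 2.2 (add not p3):
        × closes — contains both p3 and not p3.
2 branches closed, 1 open.
An open branch gives a countermodel: p1=T, p3=T, p4=T (unmentioned atoms arbitrary); the premises hold there but the conclusion fails.

No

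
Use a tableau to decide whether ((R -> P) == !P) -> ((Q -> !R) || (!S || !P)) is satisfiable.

Satisfiable

Initial set: {T (((R -> P) == !P) -> ((Q -> !R) || (!S || !P)))}.
T (((R -> P) == !P) -> ((Q -> !R) || (!S || !P))): β-rule — branch into F ((R -> P) == !P)  //  T ((Q -> !R) || (!S || !P)).
  branch 1 (add F ((R -> P) == !P)):
    F ((R -> P) == !P): β-rule — branch into T (R -> P), F !P  //  F (R -> P), T !P.
      branch 1.1 (add T (R -> P), F !P):
        T (R -> P): β-rule — branch into F R  //  T P.
          branch 1.1.1 (add F R):
            ○ open, literals {P=true, R=false}.
          branch 1.1.2 (add T P):
            ○ open, literals {P=true}.
      branch 1.2 (add F (R -> P), T !P):
        F (R -> P): α-rule — add T R, F P.
        ○ open, literals {P=false, R=true}.
  branch 2 (add T ((Q -> !R) || (!S || !P))):
    T ((Q -> !R) || (!S || !P)): β-rule — branch into T (Q -> !R)  //  T (!S || !P).
      branch 2.1 (add T (Q -> !R)):
        T (Q -> !R): β-rule — branch into F Q  //  T !R.
          branch 2.1.1 (add F Q):
            ○ open, literals {Q=false}.
          branch 2.1.2 (add T !R):
            ○ open, literals {R=false}.
      branch 2.2 (add T (!S || !P)):
        T (!S || !P): β-rule — branch into T !S  //  T !P.
          branch 2.2.1 (add T !S):
            ○ open, literals {S=false}.
          branch 2.2.2 (add T !P):
            ○ open, literals {P=false}.
0 branches closed, 7 open.
An open branch gives a satisfying assignment: P=true, R=false.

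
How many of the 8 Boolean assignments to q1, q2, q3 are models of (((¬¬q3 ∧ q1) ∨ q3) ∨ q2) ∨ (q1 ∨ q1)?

Initial set: {T ((((¬¬q3 ∧ q1) ∨ q3) ∨ q2) ∨ (q1 ∨ q1))}.
T ((((¬¬q3 ∧ q1) ∨ q3) ∨ q2) ∨ (q1 ∨ q1)): β-rule — branch into T (((¬¬q3 ∧ q1) ∨ q3) ∨ q2)  //  T (q1 ∨ q1).
  branch 1 (add T (((¬¬q3 ∧ q1) ∨ q3) ∨ q2)):
    T (((¬¬q3 ∧ q1) ∨ q3) ∨ q2): β-rule — branch into T ((¬¬q3 ∧ q1) ∨ q3)  //  T q2.
      branch 1.1 (add T ((¬¬q3 ∧ q1) ∨ q3)):
        T ((¬¬q3 ∧ q1) ∨ q3): β-rule — branch into T (¬¬q3 ∧ q1)  //  T q3.
          branch 1.1.1 (add T (¬¬q3 ∧ q1)):
            T (¬¬q3 ∧ q1): α-rule — add T ¬¬q3, T q1.
            T ¬¬q3: drop double negation, giving T q3.
            ○ open, literals {q1=true, q3=true}.
          branch 1.1.2 (add T q3):
            ○ open, literals {q3=true}.
      branch 1.2 (add T q2):
        ○ open, literals {q2=true}.
  branch 2 (add T (q1 ∨ q1)):
    T (q1 ∨ q1): β-rule — branch into T q1  //  T q1.
      branch 2.1 (add T q1):
        ○ open, literals {q1=true}.
      branch 2.2 (add T q1):
        ○ open, literals {q1=true}.
0 branches closed, 5 open.
Each open branch fixes some atoms; the unmentioned ones are free. Counting distinct full assignments: branch {q1=true, q3=true} (q2) contributes 2 new; branch {q3=true} (q1, q2) contributes 2 new; branch {q2=true} (q1, q3) contributes 2 new; branch {q1=true} (q2, q3) contributes 1 new; branch {q1=true} (q2, q3) contributes 0 new. Total: 7.

7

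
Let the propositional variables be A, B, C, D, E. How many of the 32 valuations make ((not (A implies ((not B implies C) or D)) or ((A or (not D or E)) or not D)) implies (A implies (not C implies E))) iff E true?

Initial set: {(((not (A implies ((not B implies C) or D)) or ((A or (not D or E)) or not D)) implies (A implies (not C implies E))) iff E)}.
(((not (A implies ((not B implies C) or D)) or ((A or (not D or E)) or not D)) implies (A implies (not C implies E))) iff E): β-rule — branch into ((not (A implies ((not B implies C) or D)) or ((A or (not D or E)) or not D)) implies (A implies (not C implies E))), E  //  not ((not (A implies ((not B implies C) or D)) or ((A or (not D or E)) or not D)) implies (A implies (not C implies E))), not E.
  branch 1 (add ((not (A implies ((not B implies C) or D)) or ((A or (not D or E)) or not D)) implies (A implies (not C implies E))), E):
    ((not (A implies ((not B implies C) or D)) or ((A or (not D or E)) or not D)) implies (A implies (not C implies E))): β-rule — branch into not (not (A implies ((not B implies C) or D)) or ((A or (not D or E)) or not D))  //  (A implies (not C implies E)).
      branch 1.1 (add not (not (A implies ((not B implies C) or D)) or ((A or (not D or E)) or not D))):
        not (not (A implies ((not B implies C) or D)) or ((A or (not D or E)) or not D)): α-rule — add not not (A implies ((not B implies C) or D)), not ((A or (not D or E)) or not D).
        not ((A or (not D or E)) or not D): α-rule — add not (A or (not D or E)), not not D.
        not (A or (not D or E)): α-rule — add not A, not (not D or E).
        not (not D or E): α-rule — add not not D, not E.
        × closes — contains both E and not E.
      branch 1.2 (add (A implies (not C implies E))):
        (A implies (not C implies E)): β-rule — branch into not A  //  (not C implies E).
          branch 1.2.1 (add not A):
            ○ open, literals {A=F, E=T}.
          branch 1.2.2 (add (not C implies E)):
            (not C implies E): β-rule — branch into not not C  //  E.
              branch 1.2.2.1 (add not not C):
                ○ open, literals {C=T, E=T}.
              branch 1.2.2.2 (add E):
                ○ open, literals {E=T}.
  branch 2 (add not ((not (A implies ((not B implies C) or D)) or ((A or (not D or E)) or not D)) implies (A implies (not C implies E))), not E):
    not ((not (A implies ((not B implies C) or D)) or ((A or (not D or E)) or not D)) implies (A implies (not C implies E))): α-rule — add (not (A implies ((not B implies C) or D)) or ((A or (not D or E)) or not D)), not (A implies (not C implies E)).
    not (A implies (not C implies E)): α-rule — add A, not (not C implies E).
    not (not C implies E): α-rule — add not C, not E.
    (not (A implies ((not B implies C) or D)) or ((A or (not D or E)) or not D)): β-rule — branch into not (A implies ((not B implies C) or D))  //  ((A or (not D or E)) or not D).
      branch 2.1 (add not (A implies ((not B implies C) or D))):
        not (A implies ((not B implies C) or D)): α-rule — add A, not ((not B implies C) or D).
        not ((not B implies C) or D): α-rule — add not (not B implies C), not D.
        not (not B implies C): α-rule — add not B, not C.
        ○ open, literals {A=T, B=F, C=F, D=F, E=F}.
      branch 2.2 (add ((A or (not D or E)) or not D)):
        ((A or (not D or E)) or not D): β-rule — branch into (A or (not D or E))  //  not D.
          branch 2.2.1 (add (A or (not D or E))):
            (A or (not D or E)): β-rule — branch into A  //  (not D or E).
              branch 2.2.1.1 (add A):
                ○ open, literals {A=T, C=F, E=F}.
              branch 2.2.1.2 (add (not D or E)):
                (not D or E): β-rule — branch into not D  //  E.
                  branch 2.2.1.2.1 (add not D):
                    ○ open, literals {A=T, C=F, D=F, E=F}.
                  branch 2.2.1.2.2 (add E):
                    × closes — contains both E and not E.
          branch 2.2.2 (add not D):
            ○ open, literals {A=T, C=F, D=F, E=F}.
2 branches closed, 7 open.
Each open branch fixes some atoms; the unmentioned ones are free. Counting distinct full assignments: branch {A=F, E=T} (B, C, D) contributes 8 new; branch {C=T, E=T} (A, B, D) contributes 4 new; branch {E=T} (A, B, C, D) contributes 4 new; branch {A=T, B=F, C=F, D=F, E=F} (none free) contributes 1 new; branch {A=T, C=F, E=F} (B, D) contributes 3 new; branch {A=T, C=F, D=F, E=F} (B) contributes 0 new; branch {A=T, C=F, D=F, E=F} (B) contributes 0 new. Total: 20.

20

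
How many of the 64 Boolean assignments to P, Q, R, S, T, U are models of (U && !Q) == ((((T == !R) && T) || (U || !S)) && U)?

48

Initial set: {((U && !Q) == ((((T == !R) && T) || (U || !S)) && U))}.
((U && !Q) == ((((T == !R) && T) || (U || !S)) && U)): β-rule — branch into (U && !Q), ((((T == !R) && T) || (U || !S)) && U)  //  !(U && !Q), !((((T == !R) && T) || (U || !S)) && U).
  branch 1 (add (U && !Q), ((((T == !R) && T) || (U || !S)) && U)):
    (U && !Q): α-rule — add U, !Q.
    ((((T == !R) && T) || (U || !S)) && U): α-rule — add (((T == !R) && T) || (U || !S)), U.
    (((T == !R) && T) || (U || !S)): β-rule — branch into ((T == !R) && T)  //  (U || !S).
      branch 1.1 (add ((T == !R) && T)):
        ((T == !R) && T): α-rule — add (T == !R), T.
        (T == !R): β-rule — branch into T, !R  //  !T, !!R.
          branch 1.1.1 (add T, !R):
            ○ open, literals {Q=false, R=false, T=true, U=true}.
          branch 1.1.2 (add !T, !!R):
            × closes — contains both T and !T.
      branch 1.2 (add (U || !S)):
        (U || !S): β-rule — branch into U  //  !S.
          branch 1.2.1 (add U):
            ○ open, literals {Q=false, U=true}.
          branch 1.2.2 (add !S):
            ○ open, literals {Q=false, S=false, U=true}.
  branch 2 (add !(U && !Q), !((((T == !R) && T) || (U || !S)) && U)):
    !(U && !Q): β-rule — branch into !U  //  !!Q.
      branch 2.1 (add !U):
        !((((T == !R) && T) || (U || !S)) && U): β-rule — branch into !(((T == !R) && T) || (U || !S))  //  !U.
          branch 2.1.1 (add !(((T == !R) && T) || (U || !S))):
            !(((T == !R) && T) || (U || !S)): α-rule — add !((T == !R) && T), !(U || !S).
            !(U || !S): α-rule — add !U, !!S.
            !((T == !R) && T): β-rule — branch into !(T == !R)  //  !T.
              branch 2.1.1.1 (add !(T == !R)):
                !(T == !R): β-rule — branch into T, !!R  //  !T, !R.
                  branch 2.1.1.1.1 (add T, !!R):
                    ○ open, literals {R=true, S=true, T=true, U=false}.
                  branch 2.1.1.1.2 (add !T, !R):
                    ○ open, literals {R=false, S=true, T=false, U=false}.
              branch 2.1.1.2 (add !T):
                ○ open, literals {S=true, T=false, U=false}.
          branch 2.1.2 (add !U):
            ○ open, literals {U=false}.
      branch 2.2 (add !!Q):
        !((((T == !R) && T) || (U || !S)) && U): β-rule — branch into !(((T == !R) && T) || (U || !S))  //  !U.
          branch 2.2.1 (add !(((T == !R) && T) || (U || !S))):
            !(((T == !R) && T) || (U || !S)): α-rule — add !((T == !R) && T), !(U || !S).
            !(U || !S): α-rule — add !U, !!S.
            !((T == !R) && T): β-rule — branch into !(T == !R)  //  !T.
              branch 2.2.1.1 (add !(T == !R)):
                !(T == !R): β-rule — branch into T, !!R  //  !T, !R.
                  branch 2.2.1.1.1 (add T, !!R):
                    ○ open, literals {Q=true, R=true, S=true, T=true, U=false}.
                  branch 2.2.1.1.2 (add !T, !R):
                    ○ open, literals {Q=true, R=false, S=true, T=false, U=false}.
              branch 2.2.1.2 (add !T):
                ○ open, literals {Q=true, S=true, T=false, U=false}.
          branch 2.2.2 (add !U):
            ○ open, literals {Q=true, U=false}.
1 branch closed, 11 open.
Each open branch fixes some atoms; the unmentioned ones are free. Counting distinct full assignments: branch {Q=false, R=false, T=true, U=true} (P, S) contributes 4 new; branch {Q=false, U=true} (P, R, S, T) contributes 12 new; branch {Q=false, S=false, U=true} (P, R, T) contributes 0 new; branch {R=true, S=true, T=true, U=false} (P, Q) contributes 4 new; branch {R=false, S=true, T=false, U=false} (P, Q) contributes 4 new; branch {S=true, T=false, U=false} (P, Q, R) contributes 4 new; branch {U=false} (P, Q, R, S, T) contributes 20 new; branch {Q=true, R=true, S=true, T=true, U=false} (P) contributes 0 new; branch {Q=true, R=false, S=true, T=false, U=false} (P) contributes 0 new; branch {Q=true, S=true, T=false, U=false} (P, R) contributes 0 new; branch {Q=true, U=false} (P, R, S, T) contributes 0 new. Total: 48.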